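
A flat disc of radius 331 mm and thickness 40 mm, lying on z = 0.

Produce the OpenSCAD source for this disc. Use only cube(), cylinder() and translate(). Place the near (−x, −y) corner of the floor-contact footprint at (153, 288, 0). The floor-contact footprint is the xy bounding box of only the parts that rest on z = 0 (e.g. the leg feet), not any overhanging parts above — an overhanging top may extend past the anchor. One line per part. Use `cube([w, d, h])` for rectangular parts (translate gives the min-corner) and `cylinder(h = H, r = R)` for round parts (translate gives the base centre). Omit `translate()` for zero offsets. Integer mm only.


translate([484, 619, 0]) cylinder(h = 40, r = 331);


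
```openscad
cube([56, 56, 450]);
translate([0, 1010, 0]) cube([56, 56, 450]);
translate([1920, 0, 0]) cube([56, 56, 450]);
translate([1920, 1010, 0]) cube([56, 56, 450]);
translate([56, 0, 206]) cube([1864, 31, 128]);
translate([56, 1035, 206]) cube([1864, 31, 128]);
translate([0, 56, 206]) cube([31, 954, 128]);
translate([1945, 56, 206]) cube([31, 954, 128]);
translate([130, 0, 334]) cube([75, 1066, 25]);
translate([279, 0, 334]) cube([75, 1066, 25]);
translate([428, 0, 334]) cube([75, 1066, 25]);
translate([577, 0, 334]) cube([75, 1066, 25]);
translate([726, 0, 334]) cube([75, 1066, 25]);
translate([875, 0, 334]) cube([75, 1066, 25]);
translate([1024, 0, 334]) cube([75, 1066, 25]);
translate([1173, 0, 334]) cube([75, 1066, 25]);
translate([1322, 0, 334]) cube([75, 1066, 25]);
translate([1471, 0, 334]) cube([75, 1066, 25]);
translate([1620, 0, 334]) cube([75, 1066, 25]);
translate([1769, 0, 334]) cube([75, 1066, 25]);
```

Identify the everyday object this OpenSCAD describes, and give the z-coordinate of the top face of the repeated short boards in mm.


A bed frame. The slat-top height is 359 mm.

Four posts, four rails, and a row of slats — a bed frame. Slats sit on the rails at z = 206 + 128 = 334; with slat thickness 25, the top is 359 mm.


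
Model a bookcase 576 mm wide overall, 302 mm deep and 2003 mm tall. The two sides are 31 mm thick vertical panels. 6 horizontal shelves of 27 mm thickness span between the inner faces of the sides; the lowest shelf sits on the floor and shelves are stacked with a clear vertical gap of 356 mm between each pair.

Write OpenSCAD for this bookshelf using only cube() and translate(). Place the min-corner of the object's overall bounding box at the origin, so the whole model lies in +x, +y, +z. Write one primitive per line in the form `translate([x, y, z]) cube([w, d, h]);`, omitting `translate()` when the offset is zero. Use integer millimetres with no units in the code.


cube([31, 302, 2003]);
translate([545, 0, 0]) cube([31, 302, 2003]);
translate([31, 0, 0]) cube([514, 302, 27]);
translate([31, 0, 383]) cube([514, 302, 27]);
translate([31, 0, 766]) cube([514, 302, 27]);
translate([31, 0, 1149]) cube([514, 302, 27]);
translate([31, 0, 1532]) cube([514, 302, 27]);
translate([31, 0, 1915]) cube([514, 302, 27]);


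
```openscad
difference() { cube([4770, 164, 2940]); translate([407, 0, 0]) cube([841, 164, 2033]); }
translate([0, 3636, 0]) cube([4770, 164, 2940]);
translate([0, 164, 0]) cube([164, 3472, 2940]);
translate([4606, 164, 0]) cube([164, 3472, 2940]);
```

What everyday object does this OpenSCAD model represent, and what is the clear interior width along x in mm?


A single room. The interior width is 4442 mm.

Four walls enclosing a rectangle with a door in the front wall — a room. Outside width 4770 minus two 164 mm walls gives 4442 mm.


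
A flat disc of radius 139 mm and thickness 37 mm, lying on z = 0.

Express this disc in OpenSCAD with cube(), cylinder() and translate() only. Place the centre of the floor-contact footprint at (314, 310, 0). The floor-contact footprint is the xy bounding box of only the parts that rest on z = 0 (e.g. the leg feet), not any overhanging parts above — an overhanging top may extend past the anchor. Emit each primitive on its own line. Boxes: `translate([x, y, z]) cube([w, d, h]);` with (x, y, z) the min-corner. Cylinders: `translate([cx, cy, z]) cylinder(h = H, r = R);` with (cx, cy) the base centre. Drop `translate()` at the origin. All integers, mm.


translate([314, 310, 0]) cylinder(h = 37, r = 139);


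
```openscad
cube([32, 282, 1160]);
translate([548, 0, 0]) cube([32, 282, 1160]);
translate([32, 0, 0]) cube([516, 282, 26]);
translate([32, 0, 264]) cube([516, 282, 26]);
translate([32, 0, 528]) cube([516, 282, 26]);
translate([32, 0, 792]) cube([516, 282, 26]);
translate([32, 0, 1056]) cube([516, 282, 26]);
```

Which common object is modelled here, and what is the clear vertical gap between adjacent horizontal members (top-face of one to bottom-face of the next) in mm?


A bookshelf. The clear shelf gap is 238 mm.

Two tall side panels with 5 horizontal boards between them — a bookshelf. The first two shelf undersides are at z = 0 and z = 264; with shelf thickness 26, the clear gap is 264 − 0 − 26 = 238 mm.


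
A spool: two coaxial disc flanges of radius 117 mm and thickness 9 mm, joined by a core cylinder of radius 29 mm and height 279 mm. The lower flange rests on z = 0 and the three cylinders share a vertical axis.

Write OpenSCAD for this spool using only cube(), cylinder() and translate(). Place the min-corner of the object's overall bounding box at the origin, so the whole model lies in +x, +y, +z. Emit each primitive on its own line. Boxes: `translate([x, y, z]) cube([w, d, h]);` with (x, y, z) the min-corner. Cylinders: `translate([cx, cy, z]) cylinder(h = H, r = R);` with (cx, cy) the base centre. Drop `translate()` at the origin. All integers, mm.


translate([117, 117, 0]) cylinder(h = 9, r = 117);
translate([117, 117, 9]) cylinder(h = 279, r = 29);
translate([117, 117, 288]) cylinder(h = 9, r = 117);


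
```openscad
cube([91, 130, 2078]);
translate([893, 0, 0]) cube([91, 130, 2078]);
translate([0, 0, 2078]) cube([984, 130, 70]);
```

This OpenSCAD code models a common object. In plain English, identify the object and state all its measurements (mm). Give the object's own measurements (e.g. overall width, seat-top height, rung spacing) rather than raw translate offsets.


A door frame. The clear opening is 802 mm wide and 2078 mm high. Two 91 mm wide jambs, 130 mm deep, stand either side of the opening from the floor to the top of the opening. A 70 mm thick head sits across the top of both jambs, spanning the full outside width of the frame.


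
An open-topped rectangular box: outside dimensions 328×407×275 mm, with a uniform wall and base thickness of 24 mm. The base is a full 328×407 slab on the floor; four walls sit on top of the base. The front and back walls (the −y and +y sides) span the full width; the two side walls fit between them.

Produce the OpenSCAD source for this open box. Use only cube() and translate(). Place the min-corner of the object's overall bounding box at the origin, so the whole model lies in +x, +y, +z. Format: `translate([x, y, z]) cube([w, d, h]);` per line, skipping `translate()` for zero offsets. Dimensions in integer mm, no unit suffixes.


cube([328, 407, 24]);
translate([0, 0, 24]) cube([328, 24, 251]);
translate([0, 383, 24]) cube([328, 24, 251]);
translate([0, 24, 24]) cube([24, 359, 251]);
translate([304, 24, 24]) cube([24, 359, 251]);


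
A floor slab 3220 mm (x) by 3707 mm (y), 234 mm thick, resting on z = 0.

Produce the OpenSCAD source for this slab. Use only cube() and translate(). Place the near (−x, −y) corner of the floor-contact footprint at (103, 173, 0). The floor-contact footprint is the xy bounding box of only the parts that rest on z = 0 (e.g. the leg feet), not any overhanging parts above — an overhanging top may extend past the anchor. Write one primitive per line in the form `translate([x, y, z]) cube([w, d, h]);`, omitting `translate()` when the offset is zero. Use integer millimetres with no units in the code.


translate([103, 173, 0]) cube([3220, 3707, 234]);


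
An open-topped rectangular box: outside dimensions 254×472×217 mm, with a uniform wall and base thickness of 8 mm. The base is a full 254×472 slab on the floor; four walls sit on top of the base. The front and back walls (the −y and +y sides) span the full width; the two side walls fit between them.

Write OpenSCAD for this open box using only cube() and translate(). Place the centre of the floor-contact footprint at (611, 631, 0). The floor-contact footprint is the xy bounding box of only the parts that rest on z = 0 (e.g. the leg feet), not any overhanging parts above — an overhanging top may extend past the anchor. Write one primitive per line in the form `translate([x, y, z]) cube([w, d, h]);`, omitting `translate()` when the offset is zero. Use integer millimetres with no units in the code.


translate([484, 395, 0]) cube([254, 472, 8]);
translate([484, 395, 8]) cube([254, 8, 209]);
translate([484, 859, 8]) cube([254, 8, 209]);
translate([484, 403, 8]) cube([8, 456, 209]);
translate([730, 403, 8]) cube([8, 456, 209]);


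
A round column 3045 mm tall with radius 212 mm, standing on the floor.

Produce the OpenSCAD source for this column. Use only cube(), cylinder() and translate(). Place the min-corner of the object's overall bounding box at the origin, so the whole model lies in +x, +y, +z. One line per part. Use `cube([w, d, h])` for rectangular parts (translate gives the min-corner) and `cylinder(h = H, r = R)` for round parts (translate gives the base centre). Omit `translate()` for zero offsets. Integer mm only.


translate([212, 212, 0]) cylinder(h = 3045, r = 212);


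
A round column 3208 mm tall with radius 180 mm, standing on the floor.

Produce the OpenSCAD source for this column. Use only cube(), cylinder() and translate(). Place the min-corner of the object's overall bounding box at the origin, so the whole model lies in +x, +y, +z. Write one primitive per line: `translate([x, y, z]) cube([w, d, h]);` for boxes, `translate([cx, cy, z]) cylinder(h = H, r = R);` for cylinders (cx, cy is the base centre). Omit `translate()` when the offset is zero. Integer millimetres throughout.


translate([180, 180, 0]) cylinder(h = 3208, r = 180);


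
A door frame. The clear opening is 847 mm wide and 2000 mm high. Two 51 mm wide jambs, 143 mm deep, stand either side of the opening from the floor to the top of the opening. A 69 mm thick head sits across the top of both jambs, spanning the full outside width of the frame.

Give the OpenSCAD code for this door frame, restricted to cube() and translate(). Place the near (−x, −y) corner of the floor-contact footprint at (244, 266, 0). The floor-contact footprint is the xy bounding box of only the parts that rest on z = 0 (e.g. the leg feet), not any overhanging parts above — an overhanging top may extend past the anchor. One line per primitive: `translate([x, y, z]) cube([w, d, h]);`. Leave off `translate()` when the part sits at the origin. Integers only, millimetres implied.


translate([244, 266, 0]) cube([51, 143, 2000]);
translate([1142, 266, 0]) cube([51, 143, 2000]);
translate([244, 266, 2000]) cube([949, 143, 69]);


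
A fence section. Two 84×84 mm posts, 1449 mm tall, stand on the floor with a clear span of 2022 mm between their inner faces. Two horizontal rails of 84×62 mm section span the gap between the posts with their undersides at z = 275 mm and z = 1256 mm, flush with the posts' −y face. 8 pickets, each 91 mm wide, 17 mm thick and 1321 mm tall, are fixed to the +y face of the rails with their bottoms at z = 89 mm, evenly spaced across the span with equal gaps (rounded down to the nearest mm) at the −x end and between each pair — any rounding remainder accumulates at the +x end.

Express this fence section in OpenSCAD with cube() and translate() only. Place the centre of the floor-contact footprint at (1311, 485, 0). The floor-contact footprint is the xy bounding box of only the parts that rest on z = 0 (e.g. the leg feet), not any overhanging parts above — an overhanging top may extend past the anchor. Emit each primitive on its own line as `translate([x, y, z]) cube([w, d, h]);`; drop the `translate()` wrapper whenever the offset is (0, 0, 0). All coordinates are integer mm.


translate([216, 443, 0]) cube([84, 84, 1449]);
translate([2322, 443, 0]) cube([84, 84, 1449]);
translate([300, 443, 275]) cube([2022, 84, 62]);
translate([300, 443, 1256]) cube([2022, 84, 62]);
translate([443, 527, 89]) cube([91, 17, 1321]);
translate([677, 527, 89]) cube([91, 17, 1321]);
translate([911, 527, 89]) cube([91, 17, 1321]);
translate([1145, 527, 89]) cube([91, 17, 1321]);
translate([1379, 527, 89]) cube([91, 17, 1321]);
translate([1613, 527, 89]) cube([91, 17, 1321]);
translate([1847, 527, 89]) cube([91, 17, 1321]);
translate([2081, 527, 89]) cube([91, 17, 1321]);


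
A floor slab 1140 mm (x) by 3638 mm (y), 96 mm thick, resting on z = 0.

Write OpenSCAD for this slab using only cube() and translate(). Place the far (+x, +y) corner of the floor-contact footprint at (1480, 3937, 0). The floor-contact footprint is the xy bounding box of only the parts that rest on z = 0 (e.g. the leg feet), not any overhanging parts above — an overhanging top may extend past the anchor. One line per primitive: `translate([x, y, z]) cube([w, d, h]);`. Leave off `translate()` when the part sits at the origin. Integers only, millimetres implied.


translate([340, 299, 0]) cube([1140, 3638, 96]);


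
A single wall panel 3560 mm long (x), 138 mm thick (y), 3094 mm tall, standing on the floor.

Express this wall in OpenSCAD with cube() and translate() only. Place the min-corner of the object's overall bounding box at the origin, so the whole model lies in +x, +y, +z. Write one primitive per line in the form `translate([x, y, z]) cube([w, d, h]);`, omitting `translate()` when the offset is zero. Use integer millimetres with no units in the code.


cube([3560, 138, 3094]);


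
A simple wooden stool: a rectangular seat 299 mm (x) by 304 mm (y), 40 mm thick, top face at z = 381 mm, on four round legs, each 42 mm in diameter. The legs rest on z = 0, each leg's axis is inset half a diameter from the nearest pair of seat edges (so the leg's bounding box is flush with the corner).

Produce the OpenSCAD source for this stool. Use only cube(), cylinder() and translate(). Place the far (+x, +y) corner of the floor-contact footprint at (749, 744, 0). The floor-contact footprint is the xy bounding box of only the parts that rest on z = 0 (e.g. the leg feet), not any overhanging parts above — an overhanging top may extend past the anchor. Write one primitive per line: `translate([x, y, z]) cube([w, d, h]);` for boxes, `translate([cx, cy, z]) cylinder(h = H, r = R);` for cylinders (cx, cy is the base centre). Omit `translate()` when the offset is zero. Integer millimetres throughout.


// leg_h = 381 - 40 = 341
translate([450, 440, 341]) cube([299, 304, 40]);
translate([471, 461, 0]) cylinder(h = 341, r = 21);
translate([728, 461, 0]) cylinder(h = 341, r = 21);
translate([471, 723, 0]) cylinder(h = 341, r = 21);
translate([728, 723, 0]) cylinder(h = 341, r = 21);


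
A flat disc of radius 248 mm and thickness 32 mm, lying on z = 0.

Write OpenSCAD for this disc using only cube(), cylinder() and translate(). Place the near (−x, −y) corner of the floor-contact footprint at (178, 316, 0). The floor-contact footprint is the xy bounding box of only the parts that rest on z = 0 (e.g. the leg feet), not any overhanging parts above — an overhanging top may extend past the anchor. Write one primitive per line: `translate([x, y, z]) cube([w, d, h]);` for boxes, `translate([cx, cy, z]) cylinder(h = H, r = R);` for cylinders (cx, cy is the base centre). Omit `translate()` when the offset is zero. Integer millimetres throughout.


translate([426, 564, 0]) cylinder(h = 32, r = 248);


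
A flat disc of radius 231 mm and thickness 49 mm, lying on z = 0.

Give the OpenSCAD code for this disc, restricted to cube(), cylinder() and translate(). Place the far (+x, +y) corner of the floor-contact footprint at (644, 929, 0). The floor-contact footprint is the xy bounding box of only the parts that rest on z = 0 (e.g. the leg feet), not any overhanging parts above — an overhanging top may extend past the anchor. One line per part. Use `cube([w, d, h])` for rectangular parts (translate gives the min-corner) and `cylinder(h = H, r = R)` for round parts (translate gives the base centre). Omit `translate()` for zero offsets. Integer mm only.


translate([413, 698, 0]) cylinder(h = 49, r = 231);


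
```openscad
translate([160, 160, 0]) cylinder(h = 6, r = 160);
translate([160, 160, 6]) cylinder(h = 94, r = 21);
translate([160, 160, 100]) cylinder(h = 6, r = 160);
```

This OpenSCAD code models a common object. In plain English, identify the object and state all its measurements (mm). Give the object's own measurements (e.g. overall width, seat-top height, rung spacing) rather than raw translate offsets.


A spool: two coaxial disc flanges of radius 160 mm and thickness 6 mm, joined by a core cylinder of radius 21 mm and height 94 mm. The lower flange rests on z = 0 and the three cylinders share a vertical axis.


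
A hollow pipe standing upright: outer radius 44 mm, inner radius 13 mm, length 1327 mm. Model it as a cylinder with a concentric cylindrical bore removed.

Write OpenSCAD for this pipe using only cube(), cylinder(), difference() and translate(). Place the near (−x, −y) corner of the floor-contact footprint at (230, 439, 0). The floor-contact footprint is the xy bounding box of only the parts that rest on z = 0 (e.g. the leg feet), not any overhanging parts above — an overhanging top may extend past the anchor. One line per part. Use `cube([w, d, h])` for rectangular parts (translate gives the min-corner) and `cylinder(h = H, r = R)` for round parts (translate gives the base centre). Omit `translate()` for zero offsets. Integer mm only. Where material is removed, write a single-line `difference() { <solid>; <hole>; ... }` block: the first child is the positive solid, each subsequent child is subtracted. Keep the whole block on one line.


difference() { translate([274, 483, 0]) cylinder(h = 1327, r = 44); translate([274, 483, 0]) cylinder(h = 1327, r = 13); }


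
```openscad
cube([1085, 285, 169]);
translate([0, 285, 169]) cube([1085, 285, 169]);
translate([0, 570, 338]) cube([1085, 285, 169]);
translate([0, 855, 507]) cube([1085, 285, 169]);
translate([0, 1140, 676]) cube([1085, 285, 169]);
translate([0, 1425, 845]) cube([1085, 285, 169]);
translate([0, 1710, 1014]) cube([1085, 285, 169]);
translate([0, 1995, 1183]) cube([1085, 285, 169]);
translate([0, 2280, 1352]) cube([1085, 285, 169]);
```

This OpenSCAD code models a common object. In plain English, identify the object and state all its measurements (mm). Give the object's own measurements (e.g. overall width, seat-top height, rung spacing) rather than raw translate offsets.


A straight staircase of 9 solid steps. Each step is 1085 mm wide (x), 285 mm deep (y, the going) and 169 mm tall (the rise). The first step rests on the floor; each subsequent step sits one going further in +y and one rise higher in +z, directly behind and above the previous step with no overlap.


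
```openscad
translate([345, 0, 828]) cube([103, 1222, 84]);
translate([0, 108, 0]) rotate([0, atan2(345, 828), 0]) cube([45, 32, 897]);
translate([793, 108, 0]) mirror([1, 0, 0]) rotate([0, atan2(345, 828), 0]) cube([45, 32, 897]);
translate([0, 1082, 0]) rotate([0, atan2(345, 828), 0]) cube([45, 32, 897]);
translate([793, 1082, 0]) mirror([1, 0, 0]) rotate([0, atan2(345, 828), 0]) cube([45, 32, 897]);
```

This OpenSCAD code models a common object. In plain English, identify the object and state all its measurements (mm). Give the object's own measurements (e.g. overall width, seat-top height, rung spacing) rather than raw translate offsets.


A sawhorse. A 103×1222×84 mm beam (x, y, z) sits on two A-frame leg pairs. Each pair is two raked legs of 45×32 mm section (32 mm along y) splaying symmetrically in x. Each leg rises 828 mm vertically over 345 mm of horizontal reach and is 897 mm long along its own axis. Every leg's outer bottom edge rests on the floor and its outer top edge meets a bottom edge of the beam — the left legs (tilting toward +x) meet the beam's −x bottom edge, the right legs (their mirror images, tilting toward −x) meet its +x bottom edge — so the leg tops tuck under the beam, the beam's underside is 828 mm above the floor, and the feet are 793 mm apart outside-to-outside with the beam centred between them. The two leg pairs are set in 108 mm from either end of the beam.


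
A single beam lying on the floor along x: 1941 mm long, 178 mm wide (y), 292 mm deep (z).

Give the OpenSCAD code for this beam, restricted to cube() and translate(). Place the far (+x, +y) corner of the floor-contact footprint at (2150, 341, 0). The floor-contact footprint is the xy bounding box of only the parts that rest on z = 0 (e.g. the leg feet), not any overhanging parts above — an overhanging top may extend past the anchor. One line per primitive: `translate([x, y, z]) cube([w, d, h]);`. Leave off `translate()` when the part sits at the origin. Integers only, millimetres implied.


translate([209, 163, 0]) cube([1941, 178, 292]);


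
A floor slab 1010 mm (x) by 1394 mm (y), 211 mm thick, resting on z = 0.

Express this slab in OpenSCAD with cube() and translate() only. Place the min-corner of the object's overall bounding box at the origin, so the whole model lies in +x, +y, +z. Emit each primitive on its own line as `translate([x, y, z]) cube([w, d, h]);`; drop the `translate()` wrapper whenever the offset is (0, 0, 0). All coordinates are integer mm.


cube([1010, 1394, 211]);


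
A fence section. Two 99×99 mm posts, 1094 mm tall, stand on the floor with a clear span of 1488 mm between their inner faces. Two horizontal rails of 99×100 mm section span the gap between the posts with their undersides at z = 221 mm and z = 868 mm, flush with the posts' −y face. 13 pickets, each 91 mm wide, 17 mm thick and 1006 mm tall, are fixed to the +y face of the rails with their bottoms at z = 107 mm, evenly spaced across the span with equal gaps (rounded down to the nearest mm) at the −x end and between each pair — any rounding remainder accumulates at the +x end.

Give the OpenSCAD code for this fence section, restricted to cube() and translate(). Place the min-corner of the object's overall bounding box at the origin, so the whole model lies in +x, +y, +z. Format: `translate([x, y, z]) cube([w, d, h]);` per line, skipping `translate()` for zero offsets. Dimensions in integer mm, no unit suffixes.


cube([99, 99, 1094]);
translate([1587, 0, 0]) cube([99, 99, 1094]);
translate([99, 0, 221]) cube([1488, 99, 100]);
translate([99, 0, 868]) cube([1488, 99, 100]);
translate([120, 99, 107]) cube([91, 17, 1006]);
translate([232, 99, 107]) cube([91, 17, 1006]);
translate([344, 99, 107]) cube([91, 17, 1006]);
translate([456, 99, 107]) cube([91, 17, 1006]);
translate([568, 99, 107]) cube([91, 17, 1006]);
translate([680, 99, 107]) cube([91, 17, 1006]);
translate([792, 99, 107]) cube([91, 17, 1006]);
translate([904, 99, 107]) cube([91, 17, 1006]);
translate([1016, 99, 107]) cube([91, 17, 1006]);
translate([1128, 99, 107]) cube([91, 17, 1006]);
translate([1240, 99, 107]) cube([91, 17, 1006]);
translate([1352, 99, 107]) cube([91, 17, 1006]);
translate([1464, 99, 107]) cube([91, 17, 1006]);


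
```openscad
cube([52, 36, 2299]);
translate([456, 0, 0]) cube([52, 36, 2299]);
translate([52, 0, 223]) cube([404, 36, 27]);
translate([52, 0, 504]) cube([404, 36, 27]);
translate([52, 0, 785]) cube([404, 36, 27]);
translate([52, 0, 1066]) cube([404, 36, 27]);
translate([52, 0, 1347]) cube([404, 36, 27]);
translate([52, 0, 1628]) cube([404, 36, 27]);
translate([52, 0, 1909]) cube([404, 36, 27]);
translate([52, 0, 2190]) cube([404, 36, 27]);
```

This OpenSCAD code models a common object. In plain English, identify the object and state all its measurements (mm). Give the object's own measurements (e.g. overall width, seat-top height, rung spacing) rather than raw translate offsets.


A straight ladder. Two 52×36 mm vertical rails, 2299 mm tall, stand 508 mm apart (outside-to-outside) with their front faces coplanar on the −y side. 8 rungs, each 36 mm deep and 27 mm tall, span between the inner faces of the rails, front faces flush with the rails. The lowest rung's underside is at z = 223 mm and rungs are spaced 281 mm apart (underside to underside).


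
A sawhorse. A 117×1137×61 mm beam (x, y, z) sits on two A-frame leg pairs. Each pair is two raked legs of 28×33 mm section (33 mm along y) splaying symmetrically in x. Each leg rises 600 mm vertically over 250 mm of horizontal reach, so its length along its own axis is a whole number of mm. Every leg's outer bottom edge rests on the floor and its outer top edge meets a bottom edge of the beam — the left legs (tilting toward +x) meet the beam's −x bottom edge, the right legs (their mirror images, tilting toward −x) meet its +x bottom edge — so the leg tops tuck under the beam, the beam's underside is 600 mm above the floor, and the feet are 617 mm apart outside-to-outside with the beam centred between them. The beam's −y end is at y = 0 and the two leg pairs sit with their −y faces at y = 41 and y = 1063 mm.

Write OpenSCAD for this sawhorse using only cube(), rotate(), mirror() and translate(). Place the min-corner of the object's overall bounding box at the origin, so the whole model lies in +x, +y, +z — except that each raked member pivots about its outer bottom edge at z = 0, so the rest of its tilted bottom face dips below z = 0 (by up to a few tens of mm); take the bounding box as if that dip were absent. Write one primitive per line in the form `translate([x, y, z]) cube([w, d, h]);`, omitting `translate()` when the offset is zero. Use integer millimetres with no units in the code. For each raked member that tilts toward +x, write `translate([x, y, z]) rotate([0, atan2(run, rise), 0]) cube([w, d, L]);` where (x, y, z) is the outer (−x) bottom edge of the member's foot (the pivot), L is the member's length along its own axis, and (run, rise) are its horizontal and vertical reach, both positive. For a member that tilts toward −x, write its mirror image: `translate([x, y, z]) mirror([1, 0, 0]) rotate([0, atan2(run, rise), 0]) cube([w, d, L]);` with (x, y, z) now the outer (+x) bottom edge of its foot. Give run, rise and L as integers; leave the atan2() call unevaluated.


translate([250, 0, 600]) cube([117, 1137, 61]);
translate([0, 41, 0]) rotate([0, atan2(250, 600), 0]) cube([28, 33, 650]);
translate([617, 41, 0]) mirror([1, 0, 0]) rotate([0, atan2(250, 600), 0]) cube([28, 33, 650]);
translate([0, 1063, 0]) rotate([0, atan2(250, 600), 0]) cube([28, 33, 650]);
translate([617, 1063, 0]) mirror([1, 0, 0]) rotate([0, atan2(250, 600), 0]) cube([28, 33, 650]);


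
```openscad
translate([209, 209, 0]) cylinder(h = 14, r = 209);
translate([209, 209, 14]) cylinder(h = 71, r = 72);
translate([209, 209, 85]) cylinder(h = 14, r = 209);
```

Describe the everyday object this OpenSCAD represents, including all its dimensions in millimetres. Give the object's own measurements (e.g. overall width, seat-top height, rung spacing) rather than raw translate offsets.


A spool: two coaxial disc flanges of radius 209 mm and thickness 14 mm, joined by a core cylinder of radius 72 mm and height 71 mm. The lower flange rests on z = 0 and the three cylinders share a vertical axis.


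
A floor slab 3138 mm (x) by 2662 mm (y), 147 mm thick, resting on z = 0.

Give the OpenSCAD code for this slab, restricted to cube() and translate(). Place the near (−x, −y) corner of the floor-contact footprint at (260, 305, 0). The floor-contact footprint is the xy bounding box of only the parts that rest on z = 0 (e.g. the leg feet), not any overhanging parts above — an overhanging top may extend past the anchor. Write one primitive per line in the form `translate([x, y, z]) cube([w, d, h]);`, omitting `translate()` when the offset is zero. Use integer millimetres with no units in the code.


translate([260, 305, 0]) cube([3138, 2662, 147]);


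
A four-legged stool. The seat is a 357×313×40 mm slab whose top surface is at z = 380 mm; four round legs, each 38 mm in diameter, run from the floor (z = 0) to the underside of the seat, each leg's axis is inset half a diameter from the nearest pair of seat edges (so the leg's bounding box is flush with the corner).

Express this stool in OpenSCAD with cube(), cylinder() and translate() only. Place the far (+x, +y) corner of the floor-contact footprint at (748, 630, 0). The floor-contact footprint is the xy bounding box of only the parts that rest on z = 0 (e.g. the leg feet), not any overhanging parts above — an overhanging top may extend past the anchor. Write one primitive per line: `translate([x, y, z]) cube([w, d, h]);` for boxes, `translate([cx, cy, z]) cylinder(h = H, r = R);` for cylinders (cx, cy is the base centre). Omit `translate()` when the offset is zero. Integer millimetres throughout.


// leg_h = 380 - 40 = 340
translate([391, 317, 340]) cube([357, 313, 40]);
translate([410, 336, 0]) cylinder(h = 340, r = 19);
translate([729, 336, 0]) cylinder(h = 340, r = 19);
translate([410, 611, 0]) cylinder(h = 340, r = 19);
translate([729, 611, 0]) cylinder(h = 340, r = 19);


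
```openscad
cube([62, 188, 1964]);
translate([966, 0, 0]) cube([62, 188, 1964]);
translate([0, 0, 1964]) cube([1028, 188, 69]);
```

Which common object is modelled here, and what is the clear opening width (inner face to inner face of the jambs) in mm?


A door frame. The clear opening width is 904 mm.

Two 1964 mm tall posts with a header on top — a door frame. The left jamb is 62 mm wide at x = 0; the right jamb starts at x = 966. The clear opening is 966 − 62 = 904 mm.


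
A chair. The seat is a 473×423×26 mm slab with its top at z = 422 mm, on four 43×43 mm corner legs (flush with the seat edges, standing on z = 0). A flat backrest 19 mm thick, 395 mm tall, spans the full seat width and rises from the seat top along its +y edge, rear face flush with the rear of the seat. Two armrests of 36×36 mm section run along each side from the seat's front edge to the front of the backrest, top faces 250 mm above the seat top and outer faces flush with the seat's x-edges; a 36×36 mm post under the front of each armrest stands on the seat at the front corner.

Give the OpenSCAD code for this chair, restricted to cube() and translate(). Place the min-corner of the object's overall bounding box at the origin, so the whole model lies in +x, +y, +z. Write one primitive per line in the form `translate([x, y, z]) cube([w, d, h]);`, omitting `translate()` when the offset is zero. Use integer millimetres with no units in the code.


// leg_h = 422 - 26 = 396
// arm post h = 250 - 36 = 214
translate([0, 0, 396]) cube([473, 423, 26]);
cube([43, 43, 396]);
translate([430, 0, 0]) cube([43, 43, 396]);
translate([0, 380, 0]) cube([43, 43, 396]);
translate([430, 380, 0]) cube([43, 43, 396]);
translate([0, 404, 422]) cube([473, 19, 395]);
translate([0, 0, 636]) cube([36, 404, 36]);
translate([437, 0, 636]) cube([36, 404, 36]);
translate([0, 0, 422]) cube([36, 36, 214]);
translate([437, 0, 422]) cube([36, 36, 214]);


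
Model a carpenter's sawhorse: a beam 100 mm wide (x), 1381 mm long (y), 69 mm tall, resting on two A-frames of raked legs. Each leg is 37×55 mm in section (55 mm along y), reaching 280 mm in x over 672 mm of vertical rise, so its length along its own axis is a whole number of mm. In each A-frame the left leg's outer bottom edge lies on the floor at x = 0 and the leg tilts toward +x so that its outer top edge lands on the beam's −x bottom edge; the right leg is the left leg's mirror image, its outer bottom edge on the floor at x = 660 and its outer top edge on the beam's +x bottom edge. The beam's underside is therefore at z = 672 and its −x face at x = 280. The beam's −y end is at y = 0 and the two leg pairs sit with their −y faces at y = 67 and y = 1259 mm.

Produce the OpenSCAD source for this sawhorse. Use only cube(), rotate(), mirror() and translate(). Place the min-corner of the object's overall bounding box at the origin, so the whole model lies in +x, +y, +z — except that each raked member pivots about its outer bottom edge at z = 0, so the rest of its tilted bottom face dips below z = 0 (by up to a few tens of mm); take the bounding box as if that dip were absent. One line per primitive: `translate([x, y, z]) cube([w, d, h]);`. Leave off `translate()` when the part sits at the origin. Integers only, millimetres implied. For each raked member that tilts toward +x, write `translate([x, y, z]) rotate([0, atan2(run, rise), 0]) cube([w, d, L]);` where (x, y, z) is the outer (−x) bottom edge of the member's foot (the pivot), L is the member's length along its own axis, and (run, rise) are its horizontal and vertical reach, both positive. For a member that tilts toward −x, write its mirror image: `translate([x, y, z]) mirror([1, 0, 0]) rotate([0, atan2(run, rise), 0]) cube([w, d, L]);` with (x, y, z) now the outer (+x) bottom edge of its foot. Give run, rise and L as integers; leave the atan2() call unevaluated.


// leg length = √(280² + 672²) = 728
// right-leg outer foot x = 2·280 + 100 = 660
// beam min-corner = (280, 0, 672)
translate([280, 0, 672]) cube([100, 1381, 69]);
translate([0, 67, 0]) rotate([0, atan2(280, 672), 0]) cube([37, 55, 728]);
translate([660, 67, 0]) mirror([1, 0, 0]) rotate([0, atan2(280, 672), 0]) cube([37, 55, 728]);
translate([0, 1259, 0]) rotate([0, atan2(280, 672), 0]) cube([37, 55, 728]);
translate([660, 1259, 0]) mirror([1, 0, 0]) rotate([0, atan2(280, 672), 0]) cube([37, 55, 728]);


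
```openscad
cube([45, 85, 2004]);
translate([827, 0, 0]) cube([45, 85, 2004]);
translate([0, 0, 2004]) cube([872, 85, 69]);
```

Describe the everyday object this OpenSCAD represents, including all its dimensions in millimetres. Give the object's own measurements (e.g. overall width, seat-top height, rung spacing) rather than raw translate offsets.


A door frame. The clear opening is 782 mm wide and 2004 mm high. Two 45 mm wide jambs, 85 mm deep, stand either side of the opening from the floor to the top of the opening. A 69 mm thick head sits across the top of both jambs, spanning the full outside width of the frame.


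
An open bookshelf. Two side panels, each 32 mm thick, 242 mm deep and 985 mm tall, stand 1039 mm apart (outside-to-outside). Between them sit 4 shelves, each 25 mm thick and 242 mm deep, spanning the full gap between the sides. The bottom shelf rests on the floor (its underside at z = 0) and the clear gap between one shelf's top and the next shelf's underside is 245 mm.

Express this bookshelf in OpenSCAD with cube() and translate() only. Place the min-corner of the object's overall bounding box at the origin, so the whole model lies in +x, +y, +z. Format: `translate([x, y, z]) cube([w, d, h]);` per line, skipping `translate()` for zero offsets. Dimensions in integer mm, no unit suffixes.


cube([32, 242, 985]);
translate([1007, 0, 0]) cube([32, 242, 985]);
translate([32, 0, 0]) cube([975, 242, 25]);
translate([32, 0, 270]) cube([975, 242, 25]);
translate([32, 0, 540]) cube([975, 242, 25]);
translate([32, 0, 810]) cube([975, 242, 25]);


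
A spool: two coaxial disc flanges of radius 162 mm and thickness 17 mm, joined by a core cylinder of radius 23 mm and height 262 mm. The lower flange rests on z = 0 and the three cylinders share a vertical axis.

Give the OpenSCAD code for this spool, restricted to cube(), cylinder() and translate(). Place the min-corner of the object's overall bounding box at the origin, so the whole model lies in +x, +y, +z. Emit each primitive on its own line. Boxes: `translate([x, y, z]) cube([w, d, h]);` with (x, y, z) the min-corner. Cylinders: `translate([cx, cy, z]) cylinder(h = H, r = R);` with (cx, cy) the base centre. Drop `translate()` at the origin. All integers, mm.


translate([162, 162, 0]) cylinder(h = 17, r = 162);
translate([162, 162, 17]) cylinder(h = 262, r = 23);
translate([162, 162, 279]) cylinder(h = 17, r = 162);


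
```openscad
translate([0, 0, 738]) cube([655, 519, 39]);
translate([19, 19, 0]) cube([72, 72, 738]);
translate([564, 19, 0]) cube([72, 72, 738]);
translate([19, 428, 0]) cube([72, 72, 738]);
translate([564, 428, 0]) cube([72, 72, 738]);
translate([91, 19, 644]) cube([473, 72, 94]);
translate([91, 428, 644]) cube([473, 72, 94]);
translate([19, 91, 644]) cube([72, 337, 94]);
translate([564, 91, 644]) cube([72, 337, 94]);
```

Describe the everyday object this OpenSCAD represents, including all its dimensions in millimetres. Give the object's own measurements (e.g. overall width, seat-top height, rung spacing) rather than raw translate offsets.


A table: top 655 mm (x) × 519 mm (y), 39 mm thick, upper face at z = 777 mm, on four 72×72 mm square legs, each inset 19 mm from the nearest pair of top edges from z = 0 to the bottom of the top. Four apron rails, 72 mm thick and 94 mm tall, run between adjacent legs with their top edges flush with the underside of the top and their outer faces flush with the legs' outer faces.


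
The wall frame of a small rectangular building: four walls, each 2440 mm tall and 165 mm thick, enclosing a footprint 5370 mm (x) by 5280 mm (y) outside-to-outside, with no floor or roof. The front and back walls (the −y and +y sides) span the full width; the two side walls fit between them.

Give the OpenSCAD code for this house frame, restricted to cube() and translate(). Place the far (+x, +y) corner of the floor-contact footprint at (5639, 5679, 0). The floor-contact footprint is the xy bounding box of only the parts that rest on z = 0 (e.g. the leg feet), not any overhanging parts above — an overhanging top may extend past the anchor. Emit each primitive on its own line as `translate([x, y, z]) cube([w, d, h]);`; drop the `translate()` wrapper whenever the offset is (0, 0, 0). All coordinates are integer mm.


translate([269, 399, 0]) cube([5370, 165, 2440]);
translate([269, 5514, 0]) cube([5370, 165, 2440]);
translate([269, 564, 0]) cube([165, 4950, 2440]);
translate([5474, 564, 0]) cube([165, 4950, 2440]);


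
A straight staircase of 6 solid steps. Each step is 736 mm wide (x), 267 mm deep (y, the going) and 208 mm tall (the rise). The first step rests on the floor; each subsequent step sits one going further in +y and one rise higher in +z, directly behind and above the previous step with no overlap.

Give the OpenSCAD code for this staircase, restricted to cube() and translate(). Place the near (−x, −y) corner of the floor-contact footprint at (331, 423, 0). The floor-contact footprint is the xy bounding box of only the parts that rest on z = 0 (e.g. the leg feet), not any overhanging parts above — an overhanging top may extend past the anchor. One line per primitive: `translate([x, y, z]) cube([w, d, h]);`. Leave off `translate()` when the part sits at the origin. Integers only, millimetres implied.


translate([331, 423, 0]) cube([736, 267, 208]);
translate([331, 690, 208]) cube([736, 267, 208]);
translate([331, 957, 416]) cube([736, 267, 208]);
translate([331, 1224, 624]) cube([736, 267, 208]);
translate([331, 1491, 832]) cube([736, 267, 208]);
translate([331, 1758, 1040]) cube([736, 267, 208]);


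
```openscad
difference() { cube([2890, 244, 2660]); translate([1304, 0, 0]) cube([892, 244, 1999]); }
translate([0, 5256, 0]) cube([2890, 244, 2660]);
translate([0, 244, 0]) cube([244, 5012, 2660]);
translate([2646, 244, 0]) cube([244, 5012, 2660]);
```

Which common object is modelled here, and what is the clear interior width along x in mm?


A single room. The interior width is 2402 mm.

Four walls enclosing a rectangle with a door in the front wall — a room. Outside width 2890 minus two 244 mm walls gives 2402 mm.


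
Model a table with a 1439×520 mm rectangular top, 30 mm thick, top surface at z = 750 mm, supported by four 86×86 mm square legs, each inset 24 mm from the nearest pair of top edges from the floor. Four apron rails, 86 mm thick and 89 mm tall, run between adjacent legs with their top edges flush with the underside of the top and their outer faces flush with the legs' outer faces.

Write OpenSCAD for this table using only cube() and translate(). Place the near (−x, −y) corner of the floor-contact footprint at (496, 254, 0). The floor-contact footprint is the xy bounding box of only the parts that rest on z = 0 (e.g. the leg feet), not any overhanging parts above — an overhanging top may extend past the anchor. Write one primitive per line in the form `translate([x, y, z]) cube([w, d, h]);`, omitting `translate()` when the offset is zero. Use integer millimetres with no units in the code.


// leg_h = 750 - 30 = 720
// apron z = 720 - 89 = 631
translate([472, 230, 720]) cube([1439, 520, 30]);
translate([496, 254, 0]) cube([86, 86, 720]);
translate([1801, 254, 0]) cube([86, 86, 720]);
translate([496, 640, 0]) cube([86, 86, 720]);
translate([1801, 640, 0]) cube([86, 86, 720]);
translate([582, 254, 631]) cube([1219, 86, 89]);
translate([582, 640, 631]) cube([1219, 86, 89]);
translate([496, 340, 631]) cube([86, 300, 89]);
translate([1801, 340, 631]) cube([86, 300, 89]);
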